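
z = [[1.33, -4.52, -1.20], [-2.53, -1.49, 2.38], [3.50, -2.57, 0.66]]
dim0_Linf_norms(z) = [3.5, 4.52, 2.38]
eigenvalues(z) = [(-3.86+0j), (2.18+2.97j), (2.18-2.97j)]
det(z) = -52.43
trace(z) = 0.50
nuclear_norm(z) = 12.20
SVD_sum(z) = [[2.62, -3.70, -0.49], [-0.29, 0.41, 0.05], [2.32, -3.26, -0.43]] + [[-0.69, -0.56, 0.48], [-2.54, -2.03, 1.74], [0.47, 0.38, -0.32]] + [[-0.60, -0.27, -1.19],[0.3, 0.13, 0.59],[0.72, 0.32, 1.42]]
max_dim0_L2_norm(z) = 5.41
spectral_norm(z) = 6.10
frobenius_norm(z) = 7.56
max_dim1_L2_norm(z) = 4.86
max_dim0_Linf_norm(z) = 4.52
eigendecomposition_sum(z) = [[(-1.43-0j), -2.00+0.00j, (0.67-0j)], [-1.68-0.00j, -2.35+0.00j, 0.79-0.00j], [0.15+0.00j, (0.21-0j), -0.07+0.00j]] + [[(1.38+0.43j), -1.26-0.26j, -0.94+1.09j], [(-0.42-0.69j), (0.43+0.57j), (0.79-0.11j)], [(1.67-1.14j), (-1.39+1.14j), 0.37+1.97j]] + [[(1.38-0.43j), -1.26+0.26j, (-0.94-1.09j)], [-0.42+0.69j, 0.43-0.57j, (0.79+0.11j)], [1.67+1.14j, (-1.39-1.14j), 0.37-1.97j]]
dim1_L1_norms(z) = [7.05, 6.4, 6.73]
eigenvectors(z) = [[0.65+0.00j, (0.35+0.43j), (0.35-0.43j)], [(0.76+0j), 0.01-0.31j, 0.01+0.31j], [-0.07+0.00j, (0.77+0j), 0.77-0.00j]]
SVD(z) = [[-0.75, -0.26, -0.61], [0.08, -0.95, 0.3], [-0.66, 0.18, 0.73]] @ diag([6.103429594937399, 3.881292765202267, 2.213348967160589]) @ [[-0.58, 0.81, 0.11], [0.69, 0.55, -0.47], [0.44, 0.2, 0.87]]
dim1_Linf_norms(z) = [4.52, 2.53, 3.5]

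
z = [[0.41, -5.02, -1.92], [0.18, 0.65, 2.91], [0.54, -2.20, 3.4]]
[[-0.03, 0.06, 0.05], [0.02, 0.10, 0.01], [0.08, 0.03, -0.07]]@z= [[0.03, 0.08, 0.40],[0.03, -0.06, 0.29],[0.0, -0.23, -0.30]]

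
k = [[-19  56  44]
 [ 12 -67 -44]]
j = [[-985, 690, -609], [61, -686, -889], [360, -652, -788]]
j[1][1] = -686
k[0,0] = -19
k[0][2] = 44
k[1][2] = -44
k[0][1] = 56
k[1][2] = -44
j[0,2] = -609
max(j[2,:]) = 360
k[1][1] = -67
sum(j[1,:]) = -1514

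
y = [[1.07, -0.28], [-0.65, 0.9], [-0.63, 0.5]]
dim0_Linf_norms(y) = [1.07, 0.9]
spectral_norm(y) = 1.68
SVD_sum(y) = [[0.84, -0.6], [-0.86, 0.61], [-0.65, 0.47]] + [[0.23, 0.32], [0.21, 0.29], [0.02, 0.03]]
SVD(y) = [[-0.62, -0.74], [0.63, -0.67], [0.48, -0.08]] @ diag([1.6792967148739768, 0.5316601766292726]) @ [[-0.81, 0.58], [-0.58, -0.81]]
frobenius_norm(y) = 1.76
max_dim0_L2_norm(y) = 1.4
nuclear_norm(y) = 2.21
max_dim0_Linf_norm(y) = 1.07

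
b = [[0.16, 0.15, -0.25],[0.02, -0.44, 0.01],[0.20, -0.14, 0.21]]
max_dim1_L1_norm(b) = 0.56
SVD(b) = [[-0.44, 0.76, -0.47], [0.79, 0.58, 0.21], [0.43, -0.28, -0.86]] @ diag([0.5178127475280958, 0.2756634322654923, 0.25353427896245695]) @ [[0.06, -0.91, 0.4], [0.28, -0.37, -0.88], [-0.96, -0.17, -0.23]]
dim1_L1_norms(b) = [0.56, 0.47, 0.55]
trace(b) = -0.07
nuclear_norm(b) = 1.05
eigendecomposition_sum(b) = [[(0.08+0.12j), (0.04-0.01j), -0.12+0.10j], [0.00+0.00j, 0.00-0.00j, (-0+0.01j)], [0.10-0.08j, -0.01-0.04j, 0.10+0.10j]] + [[(0.08-0.12j),  0.04+0.01j,  -0.12-0.10j],[0.00-0.00j,  0j,  -0.00-0.01j],[(0.1+0.08j),  (-0.01+0.04j),  0.10-0.10j]] + [[-0.00-0.00j, (0.06+0j), (-0-0j)], [0.01+0.00j, -0.44-0.00j, (0.01+0j)], [0.00+0.00j, (-0.11-0j), 0.00+0.00j]]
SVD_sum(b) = [[-0.01,0.21,-0.09], [0.03,-0.37,0.16], [0.01,-0.21,0.09]] + [[0.06, -0.08, -0.19], [0.05, -0.06, -0.14], [-0.02, 0.03, 0.07]] + [[0.11, 0.02, 0.03], [-0.05, -0.01, -0.01], [0.21, 0.04, 0.05]]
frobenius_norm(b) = 0.64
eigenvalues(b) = [(0.19+0.22j), (0.19-0.22j), (-0.44+0j)]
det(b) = -0.04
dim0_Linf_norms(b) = [0.2, 0.44, 0.25]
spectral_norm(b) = 0.52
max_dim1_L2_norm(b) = 0.44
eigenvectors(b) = [[0.75+0.00j, (0.75-0j), 0.14+0.00j], [0.02-0.02j, 0.02+0.02j, (-0.96+0j)], [(-0.06-0.66j), (-0.06+0.66j), -0.25+0.00j]]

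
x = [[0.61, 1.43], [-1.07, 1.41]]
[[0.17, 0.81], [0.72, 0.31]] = x@ [[-0.33, 0.29], [0.26, 0.44]]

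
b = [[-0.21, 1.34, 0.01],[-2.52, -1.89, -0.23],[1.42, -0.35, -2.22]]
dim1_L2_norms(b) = [1.36, 3.16, 2.66]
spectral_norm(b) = 3.40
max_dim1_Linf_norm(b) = 2.52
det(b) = -8.76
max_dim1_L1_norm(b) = 4.64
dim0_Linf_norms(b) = [2.52, 1.89, 2.22]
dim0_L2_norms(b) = [2.9, 2.34, 2.23]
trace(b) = -4.32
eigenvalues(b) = [(-0.98+1.66j), (-0.98-1.66j), (-2.36+0j)]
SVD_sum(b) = [[0.41, 0.25, -0.12], [-2.49, -1.50, 0.7], [1.27, 0.77, -0.36]] + [[-0.11,0.48,0.66], [0.12,-0.57,-0.77], [0.28,-1.27,-1.73]] + [[-0.52, 0.61, -0.53],  [-0.15, 0.18, -0.15],  [-0.13, 0.15, -0.13]]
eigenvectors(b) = [[(0.22+0.48j), 0.22-0.48j, (-0.07+0j)],  [-0.73+0.00j, (-0.73-0j), (0.11+0j)],  [(0.43-0.02j), 0.43+0.02j, 0.99+0.00j]]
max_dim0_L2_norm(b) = 2.9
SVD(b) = [[0.15, 0.33, 0.93],  [-0.88, -0.39, 0.27],  [0.45, -0.86, 0.23]] @ diag([3.396075957512915, 2.508159584134646, 1.028738835330062]) @ [[0.83, 0.5, -0.23], [-0.13, 0.59, 0.80], [-0.54, 0.64, -0.55]]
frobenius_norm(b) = 4.35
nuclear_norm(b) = 6.93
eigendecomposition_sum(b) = [[(-0.11+1.06j), (0.62+0.41j), (-0.07+0.03j)], [-1.25-0.75j, -0.87+0.54j, 0.00-0.11j], [0.76+0.40j, 0.50-0.34j, 0.00+0.07j]] + [[-0.11-1.06j, 0.62-0.41j, -0.07-0.03j], [(-1.25+0.75j), (-0.87-0.54j), 0.11j], [(0.76-0.4j), 0.50+0.34j, 0.00-0.07j]] + [[(0.01+0j), 0.10+0.00j, (0.16+0j)], [(-0.01-0j), (-0.14-0j), -0.24-0.00j], [(-0.11-0j), (-1.35-0j), (-2.22-0j)]]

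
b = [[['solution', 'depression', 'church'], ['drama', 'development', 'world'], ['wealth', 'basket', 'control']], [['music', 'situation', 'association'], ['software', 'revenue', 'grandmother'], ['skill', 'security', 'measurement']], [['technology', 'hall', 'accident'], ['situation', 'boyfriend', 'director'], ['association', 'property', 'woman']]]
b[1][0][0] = 'music'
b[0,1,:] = ['drama', 'development', 'world']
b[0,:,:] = [['solution', 'depression', 'church'], ['drama', 'development', 'world'], ['wealth', 'basket', 'control']]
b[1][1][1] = 'revenue'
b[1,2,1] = 'security'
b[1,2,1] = 'security'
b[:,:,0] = [['solution', 'drama', 'wealth'], ['music', 'software', 'skill'], ['technology', 'situation', 'association']]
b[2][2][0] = 'association'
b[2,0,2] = 'accident'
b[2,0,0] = 'technology'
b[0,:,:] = [['solution', 'depression', 'church'], ['drama', 'development', 'world'], ['wealth', 'basket', 'control']]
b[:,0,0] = ['solution', 'music', 'technology']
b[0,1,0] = 'drama'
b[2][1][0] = 'situation'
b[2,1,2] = 'director'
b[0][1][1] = 'development'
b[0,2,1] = 'basket'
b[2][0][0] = 'technology'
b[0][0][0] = 'solution'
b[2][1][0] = 'situation'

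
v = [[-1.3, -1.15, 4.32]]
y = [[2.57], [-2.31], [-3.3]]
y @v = [[-3.34, -2.96, 11.10], [3.0, 2.66, -9.98], [4.29, 3.79, -14.26]]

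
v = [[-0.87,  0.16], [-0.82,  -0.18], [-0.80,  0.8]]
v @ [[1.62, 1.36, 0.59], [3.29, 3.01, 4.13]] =[[-0.88,  -0.7,  0.15], [-1.92,  -1.66,  -1.23], [1.34,  1.32,  2.83]]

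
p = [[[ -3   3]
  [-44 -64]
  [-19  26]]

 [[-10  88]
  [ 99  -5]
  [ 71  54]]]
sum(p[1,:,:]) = 297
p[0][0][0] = -3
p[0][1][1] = -64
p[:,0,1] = [3, 88]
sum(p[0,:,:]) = -101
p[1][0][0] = -10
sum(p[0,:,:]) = -101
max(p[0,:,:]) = 26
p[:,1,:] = [[-44, -64], [99, -5]]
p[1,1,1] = -5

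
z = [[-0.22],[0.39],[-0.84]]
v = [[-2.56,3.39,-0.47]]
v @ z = [[2.28]]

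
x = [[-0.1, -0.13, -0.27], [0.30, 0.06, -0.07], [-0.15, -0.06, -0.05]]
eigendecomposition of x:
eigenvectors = [[-0.59, -0.13, -0.19], [0.67, 0.92, 0.92], [-0.45, -0.37, -0.35]]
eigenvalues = [-0.16, 0.04, 0.02]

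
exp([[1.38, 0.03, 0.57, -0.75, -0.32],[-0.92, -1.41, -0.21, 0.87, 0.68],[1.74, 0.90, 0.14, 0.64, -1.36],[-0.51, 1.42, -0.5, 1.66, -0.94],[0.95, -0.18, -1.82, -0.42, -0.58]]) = [[6.61,-0.34,2.81,-3.09,-1.02], [-2.78,0.59,-1.51,2.00,0.56], [2.42,1.85,2.95,2.53,-2.32], [-6.61,2.80,-2.24,8.63,-0.82], [1.36,-1.58,-1.36,-3.36,1.8]]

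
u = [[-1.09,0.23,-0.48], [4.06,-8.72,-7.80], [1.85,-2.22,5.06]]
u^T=[[-1.09, 4.06, 1.85], [0.23, -8.72, -2.22], [-0.48, -7.80, 5.06]]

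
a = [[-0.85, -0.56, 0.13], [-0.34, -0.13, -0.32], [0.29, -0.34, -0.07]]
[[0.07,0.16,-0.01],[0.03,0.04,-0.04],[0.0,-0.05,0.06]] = a@[[-0.05, -0.17, 0.09], [-0.05, -0.02, -0.10], [-0.03, 0.06, 0.06]]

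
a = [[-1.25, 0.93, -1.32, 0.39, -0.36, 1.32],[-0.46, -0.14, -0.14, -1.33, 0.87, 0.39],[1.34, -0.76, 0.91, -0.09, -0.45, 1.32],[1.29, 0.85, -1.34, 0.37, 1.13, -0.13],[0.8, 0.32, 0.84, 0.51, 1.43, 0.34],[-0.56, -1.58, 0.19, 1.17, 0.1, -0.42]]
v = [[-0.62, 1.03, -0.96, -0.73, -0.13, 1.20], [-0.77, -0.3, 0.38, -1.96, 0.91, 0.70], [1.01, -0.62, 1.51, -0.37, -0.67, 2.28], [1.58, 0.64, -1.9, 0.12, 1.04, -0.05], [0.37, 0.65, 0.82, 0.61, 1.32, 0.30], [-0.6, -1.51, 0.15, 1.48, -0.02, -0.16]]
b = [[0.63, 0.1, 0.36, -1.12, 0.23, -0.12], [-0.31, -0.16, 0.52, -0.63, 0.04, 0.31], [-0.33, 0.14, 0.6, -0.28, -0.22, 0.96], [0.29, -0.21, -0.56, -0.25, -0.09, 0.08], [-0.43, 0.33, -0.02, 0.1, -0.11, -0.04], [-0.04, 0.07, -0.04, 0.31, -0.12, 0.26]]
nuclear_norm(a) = 12.41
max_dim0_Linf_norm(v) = 2.28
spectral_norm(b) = 1.61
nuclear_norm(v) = 13.79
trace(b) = 0.97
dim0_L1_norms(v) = [4.95, 4.75, 5.72, 5.27, 4.09, 4.69]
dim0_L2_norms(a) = [2.49, 2.19, 2.26, 1.92, 2.1, 1.99]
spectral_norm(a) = 2.96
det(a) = -56.80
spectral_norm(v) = 3.47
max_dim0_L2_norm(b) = 1.38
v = b + a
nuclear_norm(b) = 4.51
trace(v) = 1.87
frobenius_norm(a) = 5.31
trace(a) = 0.90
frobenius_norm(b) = 2.30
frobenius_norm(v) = 5.98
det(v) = -98.76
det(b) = 0.00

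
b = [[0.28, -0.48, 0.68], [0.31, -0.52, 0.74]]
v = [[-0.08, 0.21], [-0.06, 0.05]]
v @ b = [[0.04, -0.07, 0.1], [-0.0, 0.00, -0.00]]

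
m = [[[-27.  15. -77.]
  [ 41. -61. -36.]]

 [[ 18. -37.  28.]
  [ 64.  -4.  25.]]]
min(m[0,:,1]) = -61.0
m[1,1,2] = 25.0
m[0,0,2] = -77.0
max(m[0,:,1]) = 15.0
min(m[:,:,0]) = -27.0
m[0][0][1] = 15.0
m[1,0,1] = -37.0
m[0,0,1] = 15.0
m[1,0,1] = -37.0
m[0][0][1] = 15.0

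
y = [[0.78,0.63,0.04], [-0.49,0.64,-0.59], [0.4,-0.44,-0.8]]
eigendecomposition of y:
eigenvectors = [[0.70+0.00j, (0.7-0j), (-0.13+0j)], [(0.03+0.67j), (0.03-0.67j), 0.30+0.00j], [0.09-0.22j, (0.09+0.22j), (0.94+0j)]]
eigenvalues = [(0.81+0.59j), (0.81-0.59j), (-1+0j)]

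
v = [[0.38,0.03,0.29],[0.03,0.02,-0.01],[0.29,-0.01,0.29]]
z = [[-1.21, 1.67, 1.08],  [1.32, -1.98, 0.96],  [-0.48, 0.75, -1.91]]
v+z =[[-0.83, 1.70, 1.37], [1.35, -1.96, 0.95], [-0.19, 0.74, -1.62]]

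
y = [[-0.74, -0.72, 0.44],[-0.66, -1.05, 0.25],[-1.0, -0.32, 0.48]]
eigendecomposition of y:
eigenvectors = [[-0.38+0.29j, (-0.38-0.29j), -0.54+0.00j], [-0.01-0.17j, -0.01+0.17j, -0.74+0.00j], [-0.86+0.00j, -0.86-0.00j, -0.41+0.00j]]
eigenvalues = [(0.04+0.27j), (0.04-0.27j), (-1.39+0j)]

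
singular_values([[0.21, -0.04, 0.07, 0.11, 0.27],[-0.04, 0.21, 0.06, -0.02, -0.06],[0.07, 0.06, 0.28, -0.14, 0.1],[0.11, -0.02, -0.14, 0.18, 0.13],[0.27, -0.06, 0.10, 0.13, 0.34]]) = [0.64, 0.4, 0.19, 0.01, 0.0]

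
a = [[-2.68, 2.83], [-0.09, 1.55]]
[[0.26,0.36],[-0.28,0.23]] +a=[[-2.42,3.19], [-0.37,1.78]]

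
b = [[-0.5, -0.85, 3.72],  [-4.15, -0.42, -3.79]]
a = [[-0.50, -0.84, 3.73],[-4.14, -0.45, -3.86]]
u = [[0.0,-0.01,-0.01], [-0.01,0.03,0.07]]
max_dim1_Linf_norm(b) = 4.15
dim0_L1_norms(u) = [0.01, 0.04, 0.08]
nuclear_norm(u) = 0.08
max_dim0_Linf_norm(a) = 4.14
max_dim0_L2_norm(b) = 5.31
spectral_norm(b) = 6.14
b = a + u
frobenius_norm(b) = 6.82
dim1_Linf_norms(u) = [0.01, 0.07]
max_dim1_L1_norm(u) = 0.11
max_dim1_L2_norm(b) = 5.64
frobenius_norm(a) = 6.86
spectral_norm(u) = 0.08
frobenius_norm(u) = 0.08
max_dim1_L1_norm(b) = 8.36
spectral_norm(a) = 6.19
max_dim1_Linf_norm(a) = 4.14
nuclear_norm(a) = 9.15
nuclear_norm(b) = 9.12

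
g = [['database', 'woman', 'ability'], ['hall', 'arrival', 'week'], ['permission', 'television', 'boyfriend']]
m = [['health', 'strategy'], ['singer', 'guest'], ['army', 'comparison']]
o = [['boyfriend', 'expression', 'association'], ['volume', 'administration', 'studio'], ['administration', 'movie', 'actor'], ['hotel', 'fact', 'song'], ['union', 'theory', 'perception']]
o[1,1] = 'administration'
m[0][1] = 'strategy'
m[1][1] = 'guest'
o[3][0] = 'hotel'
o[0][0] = 'boyfriend'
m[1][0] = 'singer'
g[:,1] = ['woman', 'arrival', 'television']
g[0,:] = ['database', 'woman', 'ability']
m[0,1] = 'strategy'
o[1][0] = 'volume'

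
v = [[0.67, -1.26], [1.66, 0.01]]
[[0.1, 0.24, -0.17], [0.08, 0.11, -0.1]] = v@ [[0.05, 0.07, -0.06], [-0.05, -0.15, 0.10]]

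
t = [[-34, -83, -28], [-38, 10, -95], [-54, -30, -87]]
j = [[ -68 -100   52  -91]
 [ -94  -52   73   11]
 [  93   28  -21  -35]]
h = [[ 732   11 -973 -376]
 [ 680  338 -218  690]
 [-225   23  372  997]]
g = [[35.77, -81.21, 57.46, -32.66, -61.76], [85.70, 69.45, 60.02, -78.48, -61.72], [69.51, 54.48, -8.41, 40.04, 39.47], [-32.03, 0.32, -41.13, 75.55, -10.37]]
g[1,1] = 69.45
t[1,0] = -38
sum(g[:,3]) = 4.450000000000003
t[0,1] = -83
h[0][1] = 11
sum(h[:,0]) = 1187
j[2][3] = -35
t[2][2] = -87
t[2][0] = -54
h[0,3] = -376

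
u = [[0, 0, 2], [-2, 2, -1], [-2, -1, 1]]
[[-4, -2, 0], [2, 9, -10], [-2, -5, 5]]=u@[[0, 0, 0], [0, 4, -5], [-2, -1, 0]]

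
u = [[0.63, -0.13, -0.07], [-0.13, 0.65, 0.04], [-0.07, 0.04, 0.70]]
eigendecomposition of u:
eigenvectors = [[-0.6, 0.75, 0.27], [0.59, 0.64, -0.49], [0.54, 0.14, 0.83]]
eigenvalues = [0.82, 0.51, 0.65]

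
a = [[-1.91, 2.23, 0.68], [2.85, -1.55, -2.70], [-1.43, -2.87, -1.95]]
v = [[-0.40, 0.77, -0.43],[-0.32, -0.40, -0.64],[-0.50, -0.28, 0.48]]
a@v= [[-0.29, -2.55, -0.28], [0.71, 3.57, -1.53], [2.47, 0.59, 1.52]]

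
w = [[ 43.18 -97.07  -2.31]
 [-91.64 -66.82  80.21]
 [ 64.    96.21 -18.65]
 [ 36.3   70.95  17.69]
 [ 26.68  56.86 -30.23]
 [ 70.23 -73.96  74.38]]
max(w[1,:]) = 80.21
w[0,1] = -97.07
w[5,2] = 74.38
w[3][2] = 17.69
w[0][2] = -2.31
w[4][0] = 26.68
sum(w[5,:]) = 70.65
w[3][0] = 36.3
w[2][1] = 96.21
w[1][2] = 80.21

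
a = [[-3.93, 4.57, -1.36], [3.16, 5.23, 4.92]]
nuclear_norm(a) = 14.01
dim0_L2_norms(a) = [5.04, 6.95, 5.1]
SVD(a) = [[0.19, 0.98], [0.98, -0.19]] @ diag([7.905008301540525, 6.102060615281972]) @ [[0.30,0.76,0.58], [-0.73,0.57,-0.37]]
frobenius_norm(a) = 9.99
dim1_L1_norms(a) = [9.86, 13.31]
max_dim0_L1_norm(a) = 9.8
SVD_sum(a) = [[0.45, 1.16, 0.88],[2.30, 5.90, 4.48]] + [[-4.38, 3.41, -2.24], [0.86, -0.67, 0.44]]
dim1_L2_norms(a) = [6.18, 7.85]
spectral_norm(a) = 7.91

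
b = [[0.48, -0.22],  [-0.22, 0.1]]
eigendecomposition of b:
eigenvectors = [[0.91, 0.42], [-0.42, 0.91]]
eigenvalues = [0.58, -0.0]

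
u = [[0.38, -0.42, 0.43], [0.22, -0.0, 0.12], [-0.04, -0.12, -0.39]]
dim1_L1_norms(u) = [1.23, 0.34, 0.55]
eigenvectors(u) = [[-0.83+0.00j, (-0.83-0j), (-0.49+0j)],[-0.33+0.42j, -0.33-0.42j, 0.01+0.00j],[0.07-0.12j, 0.07+0.12j, 0.87+0.00j]]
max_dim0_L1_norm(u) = 0.94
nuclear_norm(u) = 1.27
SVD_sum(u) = [[0.38, -0.31, 0.50], [0.11, -0.09, 0.15], [-0.13, 0.11, -0.17]] + [[0.03, -0.09, -0.08], [-0.01, 0.02, 0.02], [0.07, -0.24, -0.21]] + [[-0.03, -0.02, 0.01], [0.12, 0.07, -0.04], [0.02, 0.01, -0.01]]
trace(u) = -0.01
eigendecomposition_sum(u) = [[(0.19+0.07j),  -0.24+0.19j,  (0.11+0.04j)], [(0.11-0.07j),  0.2j,  0.06-0.04j], [-0.03+0.02j,  -0.01-0.05j,  -0.01+0.01j]] + [[0.19-0.07j, (-0.24-0.19j), (0.11-0.04j)], [0.11+0.07j, 0.00-0.20j, 0.06+0.04j], [-0.03-0.02j, (-0.01+0.05j), -0.01-0.01j]] + [[-0.01-0.00j, (0.06-0j), 0.20-0.00j], [0.00+0.00j, (-0+0j), -0.00+0.00j], [(0.01+0j), (-0.1+0j), -0.36+0.00j]]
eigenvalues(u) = [(0.18+0.28j), (0.18-0.28j), (-0.37+0j)]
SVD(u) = [[-0.91,  0.35,  -0.22], [-0.27,  -0.08,  0.96], [0.32,  0.93,  0.16]] @ diag([0.7692660859082769, 0.3506402630557404, 0.1479225979881397]) @ [[-0.54, 0.45, -0.71], [0.23, -0.74, -0.64], [0.81, 0.50, -0.3]]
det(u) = -0.04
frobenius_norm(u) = 0.86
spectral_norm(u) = 0.77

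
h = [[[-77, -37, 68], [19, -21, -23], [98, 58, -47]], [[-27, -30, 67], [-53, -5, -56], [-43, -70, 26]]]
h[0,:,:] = [[-77, -37, 68], [19, -21, -23], [98, 58, -47]]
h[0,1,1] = -21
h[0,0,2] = 68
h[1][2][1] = -70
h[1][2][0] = -43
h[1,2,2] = 26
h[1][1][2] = -56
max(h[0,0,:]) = 68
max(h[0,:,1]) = 58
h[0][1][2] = -23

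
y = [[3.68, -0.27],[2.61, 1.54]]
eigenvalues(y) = [3.27, 1.95]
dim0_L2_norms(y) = [4.51, 1.56]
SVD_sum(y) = [[3.54, 0.58], [2.79, 0.46]] + [[0.14,  -0.85], [-0.18,  1.08]]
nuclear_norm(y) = 5.96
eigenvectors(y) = [[0.55, 0.15], [0.83, 0.99]]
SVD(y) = [[-0.79, -0.62], [-0.62, 0.79]] @ diag([4.566385896680164, 1.3953923615243455]) @ [[-0.99, -0.16], [-0.16, 0.99]]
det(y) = 6.37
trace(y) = 5.22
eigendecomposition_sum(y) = [[4.28, -0.67], [6.44, -1.0]] + [[-0.6, 0.4], [-3.83, 2.54]]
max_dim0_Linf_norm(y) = 3.68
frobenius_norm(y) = 4.77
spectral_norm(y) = 4.57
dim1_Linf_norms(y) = [3.68, 2.61]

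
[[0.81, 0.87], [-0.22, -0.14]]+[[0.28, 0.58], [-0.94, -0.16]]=[[1.09, 1.45],[-1.16, -0.3]]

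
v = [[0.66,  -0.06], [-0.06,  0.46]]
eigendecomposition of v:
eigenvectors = [[0.96, 0.27], [-0.27, 0.96]]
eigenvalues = [0.68, 0.44]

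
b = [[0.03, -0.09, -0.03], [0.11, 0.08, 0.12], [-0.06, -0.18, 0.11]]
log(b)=[[-2.58,-0.85,0.12], [1.05,-1.51,0.73], [0.18,-1.11,-1.69]]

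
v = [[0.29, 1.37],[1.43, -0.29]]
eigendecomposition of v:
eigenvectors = [[0.77, -0.62], [0.64, 0.78]]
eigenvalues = [1.43, -1.43]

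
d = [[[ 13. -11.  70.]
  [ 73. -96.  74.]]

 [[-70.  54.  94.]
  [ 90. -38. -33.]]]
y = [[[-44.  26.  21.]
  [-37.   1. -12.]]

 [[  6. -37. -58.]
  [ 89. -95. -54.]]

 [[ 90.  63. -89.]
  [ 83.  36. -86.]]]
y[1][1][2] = -54.0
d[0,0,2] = 70.0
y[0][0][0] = -44.0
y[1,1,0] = 89.0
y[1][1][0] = 89.0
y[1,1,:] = [89.0, -95.0, -54.0]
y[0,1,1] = 1.0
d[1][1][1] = -38.0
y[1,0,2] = -58.0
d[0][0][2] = 70.0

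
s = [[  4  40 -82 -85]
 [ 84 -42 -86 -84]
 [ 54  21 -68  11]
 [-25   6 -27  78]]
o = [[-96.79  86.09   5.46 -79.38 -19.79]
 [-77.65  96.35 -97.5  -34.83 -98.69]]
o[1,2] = -97.5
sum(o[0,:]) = -104.41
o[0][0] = -96.79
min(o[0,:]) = -96.79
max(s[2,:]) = 54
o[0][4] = -19.79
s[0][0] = 4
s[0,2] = -82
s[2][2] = -68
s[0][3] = -85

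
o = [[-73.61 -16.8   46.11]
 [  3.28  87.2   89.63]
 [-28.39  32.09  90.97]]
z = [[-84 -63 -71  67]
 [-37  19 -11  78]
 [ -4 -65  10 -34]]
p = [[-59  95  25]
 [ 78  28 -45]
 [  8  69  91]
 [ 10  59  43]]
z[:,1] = [-63, 19, -65]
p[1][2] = -45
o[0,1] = -16.8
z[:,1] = [-63, 19, -65]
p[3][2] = 43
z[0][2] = -71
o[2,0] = -28.39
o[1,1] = 87.2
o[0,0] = -73.61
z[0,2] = -71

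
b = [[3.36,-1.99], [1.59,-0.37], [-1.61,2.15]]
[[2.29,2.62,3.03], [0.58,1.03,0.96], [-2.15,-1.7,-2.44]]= b@[[0.16, 0.56, 0.41], [-0.88, -0.37, -0.83]]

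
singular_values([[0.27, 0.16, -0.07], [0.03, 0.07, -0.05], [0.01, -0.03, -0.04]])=[0.33, 0.06, 0.05]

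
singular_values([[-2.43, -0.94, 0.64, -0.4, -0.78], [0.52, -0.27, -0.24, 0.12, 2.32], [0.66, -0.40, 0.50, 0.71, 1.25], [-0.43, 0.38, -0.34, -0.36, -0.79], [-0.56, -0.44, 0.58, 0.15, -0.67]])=[3.64, 2.15, 1.13, 0.13, 0.0]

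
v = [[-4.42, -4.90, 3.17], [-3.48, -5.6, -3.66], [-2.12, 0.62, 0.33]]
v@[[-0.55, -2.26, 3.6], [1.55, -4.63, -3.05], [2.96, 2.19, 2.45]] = [[4.22, 39.62, 6.80], [-17.60, 25.78, -4.42], [3.10, 2.64, -8.71]]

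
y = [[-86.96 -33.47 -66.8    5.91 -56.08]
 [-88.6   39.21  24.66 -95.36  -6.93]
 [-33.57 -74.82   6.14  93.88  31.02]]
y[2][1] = -74.82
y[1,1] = 39.21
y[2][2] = 6.14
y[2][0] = -33.57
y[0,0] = -86.96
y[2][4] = 31.02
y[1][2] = 24.66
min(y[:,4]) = -56.08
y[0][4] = -56.08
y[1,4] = -6.93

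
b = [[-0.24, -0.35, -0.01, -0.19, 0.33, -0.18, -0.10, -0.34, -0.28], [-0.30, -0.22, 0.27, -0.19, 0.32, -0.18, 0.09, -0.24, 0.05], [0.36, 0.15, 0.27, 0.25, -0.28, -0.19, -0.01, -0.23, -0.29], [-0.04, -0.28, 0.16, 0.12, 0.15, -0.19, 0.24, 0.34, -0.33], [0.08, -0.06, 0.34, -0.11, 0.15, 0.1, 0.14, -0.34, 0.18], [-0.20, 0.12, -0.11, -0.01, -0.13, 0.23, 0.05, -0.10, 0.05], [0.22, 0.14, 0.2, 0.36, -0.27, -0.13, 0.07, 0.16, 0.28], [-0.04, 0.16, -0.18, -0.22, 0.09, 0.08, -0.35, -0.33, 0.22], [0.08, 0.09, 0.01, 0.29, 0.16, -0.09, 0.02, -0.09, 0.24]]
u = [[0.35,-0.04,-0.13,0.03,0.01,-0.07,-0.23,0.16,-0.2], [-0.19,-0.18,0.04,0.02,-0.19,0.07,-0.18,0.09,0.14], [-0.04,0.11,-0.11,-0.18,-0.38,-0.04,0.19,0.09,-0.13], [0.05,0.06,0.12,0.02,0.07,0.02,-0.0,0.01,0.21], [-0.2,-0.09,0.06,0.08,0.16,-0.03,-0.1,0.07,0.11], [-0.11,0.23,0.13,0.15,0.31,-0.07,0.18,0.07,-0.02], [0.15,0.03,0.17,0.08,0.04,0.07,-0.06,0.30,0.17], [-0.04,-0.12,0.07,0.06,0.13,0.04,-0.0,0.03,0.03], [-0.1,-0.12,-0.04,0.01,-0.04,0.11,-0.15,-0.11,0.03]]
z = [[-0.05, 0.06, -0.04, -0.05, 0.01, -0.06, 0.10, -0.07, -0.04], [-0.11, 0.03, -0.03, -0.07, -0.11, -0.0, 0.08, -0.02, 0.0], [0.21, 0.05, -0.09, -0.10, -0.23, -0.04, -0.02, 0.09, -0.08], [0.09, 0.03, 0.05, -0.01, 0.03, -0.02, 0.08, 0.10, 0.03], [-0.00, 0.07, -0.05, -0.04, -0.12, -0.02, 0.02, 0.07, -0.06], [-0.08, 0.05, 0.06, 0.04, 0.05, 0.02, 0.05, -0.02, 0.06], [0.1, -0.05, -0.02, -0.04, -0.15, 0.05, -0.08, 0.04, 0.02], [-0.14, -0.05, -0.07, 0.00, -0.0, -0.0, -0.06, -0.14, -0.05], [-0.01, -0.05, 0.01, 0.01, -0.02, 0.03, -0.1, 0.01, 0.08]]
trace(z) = -0.36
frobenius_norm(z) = 0.64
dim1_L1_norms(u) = [1.22, 1.1, 1.27, 0.56, 0.9, 1.27, 1.07, 0.52, 0.71]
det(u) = -0.00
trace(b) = 0.29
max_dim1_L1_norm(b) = 2.03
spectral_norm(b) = 1.15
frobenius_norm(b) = 1.88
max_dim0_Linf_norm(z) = 0.23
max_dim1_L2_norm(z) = 0.37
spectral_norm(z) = 0.46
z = b @ u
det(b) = -0.00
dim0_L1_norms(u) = [1.23, 0.98, 0.87, 0.63, 1.33, 0.52, 1.09, 0.93, 1.04]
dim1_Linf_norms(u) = [0.35, 0.19, 0.38, 0.21, 0.2, 0.31, 0.3, 0.13, 0.15]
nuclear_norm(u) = 2.83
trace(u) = 0.17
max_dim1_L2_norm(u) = 0.52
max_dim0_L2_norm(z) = 0.33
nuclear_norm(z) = 1.38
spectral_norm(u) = 0.70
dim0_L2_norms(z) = [0.32, 0.15, 0.16, 0.15, 0.33, 0.1, 0.21, 0.22, 0.16]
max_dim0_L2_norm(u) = 0.57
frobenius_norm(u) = 1.20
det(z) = 0.00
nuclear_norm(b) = 4.60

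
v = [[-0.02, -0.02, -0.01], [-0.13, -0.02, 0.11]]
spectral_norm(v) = 0.17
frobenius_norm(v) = 0.17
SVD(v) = [[-0.07, -1.00],[-1.0, 0.07]] @ diag([0.1718316287908035, 0.027818902694023026]) @ [[0.76, 0.12, -0.63], [0.41, 0.67, 0.62]]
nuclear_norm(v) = 0.20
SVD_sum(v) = [[-0.01, -0.00, 0.01], [-0.13, -0.02, 0.11]] + [[-0.01, -0.02, -0.02],[0.00, 0.00, 0.00]]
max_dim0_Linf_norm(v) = 0.13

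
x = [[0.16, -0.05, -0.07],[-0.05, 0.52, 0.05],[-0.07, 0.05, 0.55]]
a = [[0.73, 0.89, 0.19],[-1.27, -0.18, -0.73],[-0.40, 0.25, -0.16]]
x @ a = [[0.21, 0.13, 0.08], [-0.72, -0.13, -0.40], [-0.33, 0.07, -0.14]]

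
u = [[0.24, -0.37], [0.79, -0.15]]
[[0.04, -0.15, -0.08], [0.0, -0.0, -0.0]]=u @ [[-0.02, 0.08, 0.04],  [-0.13, 0.45, 0.24]]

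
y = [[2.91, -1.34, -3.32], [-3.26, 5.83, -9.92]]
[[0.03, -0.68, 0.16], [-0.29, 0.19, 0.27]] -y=[[-2.88, 0.66, 3.48],[2.97, -5.64, 10.19]]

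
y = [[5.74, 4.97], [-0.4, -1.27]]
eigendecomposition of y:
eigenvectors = [[1.00, -0.59], [-0.06, 0.8]]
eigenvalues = [5.44, -0.97]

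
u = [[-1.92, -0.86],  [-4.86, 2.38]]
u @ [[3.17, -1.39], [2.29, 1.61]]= [[-8.06, 1.28], [-9.96, 10.59]]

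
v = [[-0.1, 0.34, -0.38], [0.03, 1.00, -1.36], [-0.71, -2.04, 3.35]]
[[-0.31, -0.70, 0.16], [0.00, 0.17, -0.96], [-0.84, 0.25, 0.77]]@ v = [[-0.10, -1.13, 1.61], [0.69, 2.13, -3.45], [-0.46, -1.61, 2.56]]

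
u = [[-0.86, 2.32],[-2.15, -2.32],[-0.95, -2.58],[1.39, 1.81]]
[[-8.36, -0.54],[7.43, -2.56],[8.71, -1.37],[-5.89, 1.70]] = u @ [[0.31, 1.03], [-3.49, 0.15]]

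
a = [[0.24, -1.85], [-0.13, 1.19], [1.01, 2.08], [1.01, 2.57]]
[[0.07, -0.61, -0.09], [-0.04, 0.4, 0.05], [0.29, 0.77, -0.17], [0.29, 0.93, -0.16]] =a @ [[0.29, 0.06, -0.21], [-0.00, 0.34, 0.02]]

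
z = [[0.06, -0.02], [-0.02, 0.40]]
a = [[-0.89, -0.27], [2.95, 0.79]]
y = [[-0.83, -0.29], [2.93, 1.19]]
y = a + z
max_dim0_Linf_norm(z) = 0.4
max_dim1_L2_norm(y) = 3.16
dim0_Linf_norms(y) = [2.93, 1.19]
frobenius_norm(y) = 3.28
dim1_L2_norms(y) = [0.88, 3.16]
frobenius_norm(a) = 3.19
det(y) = -0.14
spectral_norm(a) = 3.19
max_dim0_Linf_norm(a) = 2.95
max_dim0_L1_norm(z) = 0.42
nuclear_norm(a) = 3.22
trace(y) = 0.36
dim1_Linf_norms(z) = [0.06, 0.4]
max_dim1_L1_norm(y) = 4.12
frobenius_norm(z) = 0.41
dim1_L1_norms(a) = [1.16, 3.74]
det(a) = 0.09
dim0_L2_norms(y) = [3.05, 1.22]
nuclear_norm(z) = 0.46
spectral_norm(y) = 3.28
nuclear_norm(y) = 3.32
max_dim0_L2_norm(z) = 0.4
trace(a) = -0.10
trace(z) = 0.46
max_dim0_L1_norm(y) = 3.76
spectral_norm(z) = 0.40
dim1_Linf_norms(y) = [0.83, 2.93]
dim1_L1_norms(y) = [1.12, 4.12]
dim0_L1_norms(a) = [3.84, 1.06]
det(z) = 0.02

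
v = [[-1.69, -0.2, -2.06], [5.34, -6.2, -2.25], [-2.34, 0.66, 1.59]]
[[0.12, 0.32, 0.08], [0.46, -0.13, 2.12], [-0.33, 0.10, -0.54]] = v@[[0.07,  -0.1,  0.1], [0.03,  -0.04,  -0.22], [-0.12,  -0.07,  -0.1]]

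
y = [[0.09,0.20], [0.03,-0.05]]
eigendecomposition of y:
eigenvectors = [[0.99,  -0.75], [0.17,  0.66]]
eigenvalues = [0.12, -0.08]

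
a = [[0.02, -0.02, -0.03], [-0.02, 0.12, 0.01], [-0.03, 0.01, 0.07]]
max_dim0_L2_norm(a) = 0.12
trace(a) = 0.21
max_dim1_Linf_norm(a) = 0.12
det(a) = 0.00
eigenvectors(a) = [[0.91, 0.33, 0.25], [0.12, 0.36, -0.93], [0.40, -0.87, -0.29]]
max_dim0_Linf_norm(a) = 0.12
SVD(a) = [[-0.25,-0.33,0.91],[0.93,-0.36,0.12],[0.29,0.87,0.40]] @ diag([0.1284918896543049, 0.07727835028584679, 0.00422976005984827]) @ [[-0.25, 0.93, 0.29], [-0.33, -0.36, 0.87], [0.91, 0.12, 0.4]]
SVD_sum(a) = [[0.01, -0.03, -0.01],[-0.03, 0.11, 0.03],[-0.01, 0.03, 0.01]] + [[0.01, 0.01, -0.02],[0.01, 0.01, -0.02],[-0.02, -0.02, 0.06]] + [[0.00, 0.00, 0.00], [0.00, 0.0, 0.00], [0.0, 0.0, 0.00]]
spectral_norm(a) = 0.13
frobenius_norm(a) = 0.15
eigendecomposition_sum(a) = [[0.00, 0.0, 0.0], [0.0, 0.00, 0.0], [0.0, 0.00, 0.0]] + [[0.01,0.01,-0.02], [0.01,0.01,-0.02], [-0.02,-0.02,0.06]] + [[0.01, -0.03, -0.01],[-0.03, 0.11, 0.03],[-0.01, 0.03, 0.01]]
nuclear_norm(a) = 0.21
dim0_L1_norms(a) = [0.07, 0.15, 0.11]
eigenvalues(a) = [0.0, 0.08, 0.13]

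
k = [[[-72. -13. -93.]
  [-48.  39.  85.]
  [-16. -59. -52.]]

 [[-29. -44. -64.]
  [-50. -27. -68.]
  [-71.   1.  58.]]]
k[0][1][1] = 39.0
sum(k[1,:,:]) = -294.0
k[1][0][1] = -44.0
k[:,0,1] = [-13.0, -44.0]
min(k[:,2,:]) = -71.0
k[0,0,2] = -93.0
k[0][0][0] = -72.0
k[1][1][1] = -27.0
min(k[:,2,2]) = -52.0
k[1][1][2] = -68.0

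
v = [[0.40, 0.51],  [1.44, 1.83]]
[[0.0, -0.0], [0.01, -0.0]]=v @ [[0.12, -0.09], [-0.09, 0.07]]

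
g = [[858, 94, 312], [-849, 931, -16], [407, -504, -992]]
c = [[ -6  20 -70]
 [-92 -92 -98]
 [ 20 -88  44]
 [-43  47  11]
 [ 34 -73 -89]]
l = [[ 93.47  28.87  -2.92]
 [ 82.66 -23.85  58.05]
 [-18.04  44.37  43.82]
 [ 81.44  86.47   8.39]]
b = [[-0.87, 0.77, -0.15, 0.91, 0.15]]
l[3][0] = 81.44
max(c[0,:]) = 20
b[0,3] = 0.907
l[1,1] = -23.85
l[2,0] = -18.04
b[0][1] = 0.769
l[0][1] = 28.87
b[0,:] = [-0.868, 0.769, -0.149, 0.907, 0.153]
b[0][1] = 0.769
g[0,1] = 94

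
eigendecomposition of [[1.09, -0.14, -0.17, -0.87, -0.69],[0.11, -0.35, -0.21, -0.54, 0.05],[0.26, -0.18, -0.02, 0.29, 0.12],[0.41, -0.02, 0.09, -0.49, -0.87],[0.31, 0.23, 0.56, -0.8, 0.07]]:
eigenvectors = [[-0.11+0.00j, (0.53+0j), 0.53-0.00j, (-0.43+0j), (-0.33+0j)],[0.40+0.00j, (-0.32+0.04j), (-0.32-0.04j), -0.35+0.00j, (-0.85+0j)],[-0.30+0.00j, 0.44-0.20j, 0.44+0.20j, (0.31+0j), 0.12+0.00j],[(-0.57+0j), 0.47+0.13j, 0.47-0.13j, (-0.62+0j), -0.38+0.00j],[0.64+0.00j, -0.23-0.30j, (-0.23+0.3j), -0.46+0.00j, (-0.13+0j)]]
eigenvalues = [(0.62+0j), (0.56+0.24j), (0.56-0.24j), (-0.92+0j), (-0.51+0j)]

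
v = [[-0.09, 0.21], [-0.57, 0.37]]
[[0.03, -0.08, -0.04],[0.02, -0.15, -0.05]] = v@[[0.08, 0.01, -0.07], [0.17, -0.39, -0.23]]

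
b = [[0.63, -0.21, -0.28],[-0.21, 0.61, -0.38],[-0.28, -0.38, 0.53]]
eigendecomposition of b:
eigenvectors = [[-0.48, -0.86, -0.18], [-0.57, 0.46, -0.67], [-0.66, 0.22, 0.72]]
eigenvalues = [-0.0, 0.82, 0.96]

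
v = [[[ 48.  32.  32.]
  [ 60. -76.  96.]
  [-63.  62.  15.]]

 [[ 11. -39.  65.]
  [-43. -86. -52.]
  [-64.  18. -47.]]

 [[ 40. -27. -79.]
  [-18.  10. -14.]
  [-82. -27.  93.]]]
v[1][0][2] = 65.0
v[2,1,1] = 10.0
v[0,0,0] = 48.0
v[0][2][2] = 15.0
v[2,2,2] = 93.0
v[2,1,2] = -14.0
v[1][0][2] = 65.0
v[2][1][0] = -18.0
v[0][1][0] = 60.0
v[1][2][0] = -64.0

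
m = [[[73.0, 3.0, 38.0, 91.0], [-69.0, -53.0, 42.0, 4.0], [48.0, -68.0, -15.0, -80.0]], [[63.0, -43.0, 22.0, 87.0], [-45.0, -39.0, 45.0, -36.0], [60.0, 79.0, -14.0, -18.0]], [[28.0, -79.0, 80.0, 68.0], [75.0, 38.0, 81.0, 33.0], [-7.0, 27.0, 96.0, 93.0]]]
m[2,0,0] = 28.0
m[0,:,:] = [[73.0, 3.0, 38.0, 91.0], [-69.0, -53.0, 42.0, 4.0], [48.0, -68.0, -15.0, -80.0]]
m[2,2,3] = 93.0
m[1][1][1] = -39.0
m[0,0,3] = 91.0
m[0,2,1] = -68.0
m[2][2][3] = 93.0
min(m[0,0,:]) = 3.0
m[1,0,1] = -43.0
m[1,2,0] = 60.0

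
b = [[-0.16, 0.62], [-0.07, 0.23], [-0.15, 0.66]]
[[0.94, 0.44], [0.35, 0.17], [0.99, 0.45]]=b@[[-0.11, -0.7], [1.48, 0.53]]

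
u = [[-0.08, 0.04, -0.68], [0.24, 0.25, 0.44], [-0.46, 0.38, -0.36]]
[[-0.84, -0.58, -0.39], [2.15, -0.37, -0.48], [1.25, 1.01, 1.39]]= u @ [[0.60, -3.46, -3.86],[5.42, -0.35, -0.03],[1.48, 1.24, 1.03]]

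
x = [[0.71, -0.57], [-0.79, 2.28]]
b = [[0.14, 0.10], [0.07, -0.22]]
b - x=[[-0.57,0.67], [0.86,-2.5]]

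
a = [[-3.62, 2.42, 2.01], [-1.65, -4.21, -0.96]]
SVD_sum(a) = [[-1.23, 3.46, 1.61], [1.08, -3.03, -1.41]] + [[-2.39, -1.04, 0.4], [-2.73, -1.18, 0.45]]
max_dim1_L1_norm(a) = 8.05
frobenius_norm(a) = 6.66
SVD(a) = [[-0.75,0.66], [0.66,0.75]] @ diag([5.327601688360546, 3.9982196350598183]) @ [[0.31, -0.86, -0.4],  [-0.91, -0.39, 0.15]]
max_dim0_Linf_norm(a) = 4.21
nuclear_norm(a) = 9.33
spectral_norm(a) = 5.33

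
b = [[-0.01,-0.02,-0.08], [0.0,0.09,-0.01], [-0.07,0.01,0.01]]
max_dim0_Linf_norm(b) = 0.09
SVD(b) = [[-0.46, 0.89, -0.03], [0.86, 0.45, 0.23], [0.22, 0.07, -0.97]] @ diag([0.09449827895458213, 0.07978836160304678, 0.07002779896100854]) @ [[-0.11, 0.94, 0.32], [-0.18, 0.3, -0.94], [0.98, 0.16, -0.13]]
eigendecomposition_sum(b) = [[-0.04-0.00j, -0.00+0.00j, -0.04+0.00j], [(-0-0j), -0.00+0.00j, (-0+0j)], [-0.03-0.00j, (-0+0j), -0.03+0.00j]] + [[0.02+0.01j, -0.01+0.06j, (-0.02-0.02j)], [-0.02j, (0.05-0.03j), (-0+0.02j)], [-0.02-0.01j, 0.01-0.06j, (0.02+0.02j)]] + [[(0.02-0.01j), -0.01-0.06j, (-0.02+0.02j)], [0.00+0.02j, 0.05+0.03j, -0.00-0.02j], [(-0.02+0.01j), 0.01+0.06j, (0.02-0.02j)]]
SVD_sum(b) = [[0.0,-0.04,-0.01],[-0.01,0.08,0.03],[-0.0,0.02,0.01]] + [[-0.01, 0.02, -0.07], [-0.01, 0.01, -0.03], [-0.0, 0.0, -0.01]] + [[-0.0, -0.00, 0.00], [0.02, 0.00, -0.00], [-0.07, -0.01, 0.01]]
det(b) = -0.00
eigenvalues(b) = [(-0.08+0j), (0.08+0.01j), (0.08-0.01j)]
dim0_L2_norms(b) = [0.07, 0.09, 0.08]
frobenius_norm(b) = 0.14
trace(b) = 0.09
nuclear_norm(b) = 0.24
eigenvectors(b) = [[(-0.78+0j), (0.6+0.03j), 0.60-0.03j], [-0.04+0.00j, -0.30-0.41j, -0.30+0.41j], [-0.63+0.00j, -0.62+0.00j, (-0.62-0j)]]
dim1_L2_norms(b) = [0.08, 0.09, 0.07]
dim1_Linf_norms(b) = [0.08, 0.09, 0.07]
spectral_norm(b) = 0.09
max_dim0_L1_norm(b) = 0.12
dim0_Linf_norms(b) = [0.07, 0.09, 0.08]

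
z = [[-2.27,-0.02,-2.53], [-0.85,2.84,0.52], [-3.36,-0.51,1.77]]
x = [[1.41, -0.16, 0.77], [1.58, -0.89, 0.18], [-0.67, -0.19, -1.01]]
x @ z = [[-5.65,-0.88,-2.29], [-3.43,-2.65,-4.14], [5.08,-0.01,-0.19]]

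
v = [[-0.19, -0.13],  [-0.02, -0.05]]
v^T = [[-0.19, -0.02], [-0.13, -0.05]]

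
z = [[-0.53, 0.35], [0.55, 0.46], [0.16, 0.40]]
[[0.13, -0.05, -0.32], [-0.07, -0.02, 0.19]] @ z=[[-0.15, -0.11], [0.06, 0.04]]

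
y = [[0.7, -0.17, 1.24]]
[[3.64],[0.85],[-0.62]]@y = [[2.55, -0.62, 4.51], [0.6, -0.14, 1.05], [-0.43, 0.11, -0.77]]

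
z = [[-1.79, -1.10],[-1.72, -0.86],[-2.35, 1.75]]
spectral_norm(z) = 3.43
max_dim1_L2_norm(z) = 2.93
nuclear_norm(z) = 5.65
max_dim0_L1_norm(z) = 5.86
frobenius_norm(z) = 4.09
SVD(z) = [[-0.49, -0.57], [-0.47, -0.46], [-0.73, 0.68]] @ diag([3.4278987160380274, 2.224097658059295]) @ [[1.00,  -0.1], [0.10,  1.0]]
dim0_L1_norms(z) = [5.86, 3.71]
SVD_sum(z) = [[-1.67,0.16],[-1.62,0.16],[-2.50,0.25]] + [[-0.12, -1.26], [-0.10, -1.02], [0.15, 1.5]]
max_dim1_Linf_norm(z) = 2.35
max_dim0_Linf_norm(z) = 2.35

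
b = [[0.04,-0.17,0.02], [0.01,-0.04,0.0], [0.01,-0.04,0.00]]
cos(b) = [[1.0,0.0,-0.00], [-0.00,1.0,-0.00], [-0.00,0.0,1.00]]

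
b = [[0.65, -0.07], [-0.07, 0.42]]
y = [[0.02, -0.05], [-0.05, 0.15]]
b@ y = [[0.02, -0.04], [-0.02, 0.07]]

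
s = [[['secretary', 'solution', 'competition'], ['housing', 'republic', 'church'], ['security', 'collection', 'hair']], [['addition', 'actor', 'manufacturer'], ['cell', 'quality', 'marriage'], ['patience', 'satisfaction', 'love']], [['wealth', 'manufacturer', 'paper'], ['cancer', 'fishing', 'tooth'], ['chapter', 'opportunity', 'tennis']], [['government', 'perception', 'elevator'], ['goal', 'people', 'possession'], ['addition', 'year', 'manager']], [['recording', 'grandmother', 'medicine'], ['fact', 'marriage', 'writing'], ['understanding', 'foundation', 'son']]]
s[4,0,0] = 'recording'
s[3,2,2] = 'manager'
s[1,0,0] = 'addition'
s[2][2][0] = 'chapter'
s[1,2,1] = 'satisfaction'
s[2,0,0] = 'wealth'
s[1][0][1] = 'actor'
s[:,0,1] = ['solution', 'actor', 'manufacturer', 'perception', 'grandmother']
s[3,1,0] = 'goal'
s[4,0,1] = 'grandmother'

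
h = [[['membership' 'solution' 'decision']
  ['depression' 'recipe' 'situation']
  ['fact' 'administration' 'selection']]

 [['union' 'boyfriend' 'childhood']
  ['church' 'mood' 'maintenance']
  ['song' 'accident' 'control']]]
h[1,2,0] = 'song'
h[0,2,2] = 'selection'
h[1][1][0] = 'church'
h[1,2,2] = 'control'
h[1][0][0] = 'union'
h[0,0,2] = 'decision'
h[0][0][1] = 'solution'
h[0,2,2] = 'selection'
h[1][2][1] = 'accident'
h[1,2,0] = 'song'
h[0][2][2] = 'selection'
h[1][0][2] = 'childhood'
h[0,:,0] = ['membership', 'depression', 'fact']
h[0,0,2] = 'decision'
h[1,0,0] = 'union'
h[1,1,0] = 'church'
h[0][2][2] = 'selection'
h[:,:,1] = [['solution', 'recipe', 'administration'], ['boyfriend', 'mood', 'accident']]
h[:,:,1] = [['solution', 'recipe', 'administration'], ['boyfriend', 'mood', 'accident']]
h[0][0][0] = 'membership'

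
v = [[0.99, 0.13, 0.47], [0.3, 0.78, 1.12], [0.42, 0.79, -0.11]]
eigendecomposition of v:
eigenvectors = [[-0.48, -0.76, -0.18], [-0.75, 0.62, -0.56], [-0.45, 0.19, 0.81]]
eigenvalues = [1.64, 0.76, -0.75]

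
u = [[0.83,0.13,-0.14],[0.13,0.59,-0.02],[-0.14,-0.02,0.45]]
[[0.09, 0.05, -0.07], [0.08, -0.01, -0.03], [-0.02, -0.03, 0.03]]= u@[[0.09,0.06,-0.07], [0.11,-0.03,-0.03], [-0.01,-0.04,0.04]]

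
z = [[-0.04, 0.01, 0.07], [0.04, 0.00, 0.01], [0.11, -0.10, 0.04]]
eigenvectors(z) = [[(0.72+0j),(-0.54+0.06j),(-0.54-0.06j)], [(-0.2+0j),-0.50+0.13j,(-0.5-0.13j)], [(-0.67+0j),(-0.66+0j),-0.66-0.00j]]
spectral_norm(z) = 0.16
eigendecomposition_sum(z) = [[-0.07+0.00j, (0.03-0j), (0.03-0j)], [0.02-0.00j, (-0.01+0j), (-0.01+0j)], [0.07-0.00j, (-0.03+0j), -0.03+0.00j]] + [[(0.01-0.03j), -0.01+0.13j, 0.02-0.07j], [0.01-0.03j, 0.00+0.12j, 0.01-0.07j], [(0.02-0.04j), (-0.03+0.16j), (0.03-0.08j)]] + [[0.01+0.03j, -0.01-0.13j, (0.02+0.07j)], [0.01+0.03j, -0.12j, 0.01+0.07j], [0.02+0.04j, (-0.03-0.16j), 0.03+0.08j]]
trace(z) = 0.00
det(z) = -0.00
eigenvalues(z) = [(-0.11+0j), (0.05+0.01j), (0.05-0.01j)]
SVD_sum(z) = [[-0.02, 0.01, -0.00],  [0.02, -0.02, 0.01],  [0.12, -0.1, 0.03]] + [[-0.02, -0.01, 0.07], [0.00, 0.0, -0.0], [-0.00, -0.00, 0.01]] + [[0.0, 0.00, 0.00], [0.01, 0.02, 0.01], [-0.0, -0.0, -0.00]]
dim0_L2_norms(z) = [0.12, 0.1, 0.08]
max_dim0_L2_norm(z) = 0.12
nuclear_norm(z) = 0.26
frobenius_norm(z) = 0.18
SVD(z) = [[-0.15, 0.99, 0.06],[0.2, -0.03, 0.98],[0.97, 0.16, -0.20]] @ diag([0.158443222405613, 0.07886203758974118, 0.026010080755731996]) @ [[0.76, -0.62, 0.19],[-0.30, -0.07, 0.95],[0.58, 0.78, 0.24]]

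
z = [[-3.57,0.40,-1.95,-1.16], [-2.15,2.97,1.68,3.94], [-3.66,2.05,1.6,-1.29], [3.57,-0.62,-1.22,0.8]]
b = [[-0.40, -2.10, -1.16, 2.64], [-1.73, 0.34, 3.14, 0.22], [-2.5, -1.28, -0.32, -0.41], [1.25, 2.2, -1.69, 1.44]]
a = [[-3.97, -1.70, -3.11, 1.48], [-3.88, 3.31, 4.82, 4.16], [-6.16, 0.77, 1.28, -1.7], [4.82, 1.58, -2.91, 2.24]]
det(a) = 623.40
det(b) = 72.87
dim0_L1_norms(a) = [18.83, 7.36, 12.12, 9.58]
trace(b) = 1.06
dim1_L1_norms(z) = [7.08, 10.74, 8.6, 6.21]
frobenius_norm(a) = 13.39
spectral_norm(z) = 7.34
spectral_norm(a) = 10.32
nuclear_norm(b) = 12.63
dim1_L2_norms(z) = [4.25, 5.64, 4.67, 3.91]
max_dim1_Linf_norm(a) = 6.16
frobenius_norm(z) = 9.32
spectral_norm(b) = 4.65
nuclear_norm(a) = 23.77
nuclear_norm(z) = 15.82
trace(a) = 2.86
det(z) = 82.47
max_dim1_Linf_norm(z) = 3.94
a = b + z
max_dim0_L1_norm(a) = 18.83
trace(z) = 1.80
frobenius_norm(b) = 6.74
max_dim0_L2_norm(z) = 6.6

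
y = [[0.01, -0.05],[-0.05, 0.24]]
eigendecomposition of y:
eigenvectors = [[-0.98, 0.2], [-0.20, -0.98]]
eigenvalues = [-0.0, 0.25]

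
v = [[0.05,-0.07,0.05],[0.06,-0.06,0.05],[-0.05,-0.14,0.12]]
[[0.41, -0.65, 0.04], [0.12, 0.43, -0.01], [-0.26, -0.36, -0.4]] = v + [[0.36, -0.58, -0.01],[0.06, 0.49, -0.06],[-0.21, -0.22, -0.52]]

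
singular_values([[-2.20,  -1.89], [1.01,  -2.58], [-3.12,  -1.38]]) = [4.47, 2.78]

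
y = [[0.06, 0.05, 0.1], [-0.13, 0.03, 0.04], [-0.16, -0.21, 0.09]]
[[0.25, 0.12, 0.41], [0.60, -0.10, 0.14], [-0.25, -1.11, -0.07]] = y @[[-3.00,1.19,0.28], [4.37,3.81,1.51], [2.07,-1.37,3.20]]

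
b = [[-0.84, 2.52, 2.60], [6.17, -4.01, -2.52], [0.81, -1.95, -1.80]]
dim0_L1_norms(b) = [7.82, 8.48, 6.92]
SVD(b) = [[-0.36, -0.74, 0.56], [0.89, -0.46, -0.04], [0.28, 0.48, 0.83]] @ diag([8.661780026589195, 2.6420564807430074, 0.08428714934306031]) @ [[0.69, -0.58, -0.43], [-0.69, -0.37, -0.62], [-0.20, -0.73, 0.66]]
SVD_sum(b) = [[-2.19,1.83,1.34], [5.33,-4.46,-3.28], [1.71,-1.43,-1.05]] + [[1.36, 0.72, 1.22],[0.84, 0.45, 0.76],[-0.88, -0.47, -0.8]] + [[-0.01, -0.03, 0.03], [0.0, 0.00, -0.00], [-0.01, -0.05, 0.05]]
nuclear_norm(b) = 11.39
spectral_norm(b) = 8.66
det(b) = -1.93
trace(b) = -6.65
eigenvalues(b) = [-7.99, 1.13, 0.21]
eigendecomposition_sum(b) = [[-2.11, 2.21, 1.78], [4.3, -4.5, -3.64], [1.63, -1.71, -1.38]] + [[1.37, 0.31, 0.95], [2.17, 0.49, 1.5], [-1.07, -0.24, -0.74]] + [[-0.10, -0.00, -0.13], [-0.3, -0.0, -0.38], [0.25, 0.00, 0.32]]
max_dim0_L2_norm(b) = 6.28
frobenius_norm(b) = 9.06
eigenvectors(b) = [[0.42, -0.49, -0.26], [-0.85, -0.78, -0.74], [-0.32, 0.38, 0.62]]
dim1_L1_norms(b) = [5.96, 12.7, 4.56]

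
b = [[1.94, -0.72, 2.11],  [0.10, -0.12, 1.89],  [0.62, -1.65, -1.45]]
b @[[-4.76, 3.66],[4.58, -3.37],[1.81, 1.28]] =[[-8.71, 12.23], [2.40, 3.19], [-13.13, 5.97]]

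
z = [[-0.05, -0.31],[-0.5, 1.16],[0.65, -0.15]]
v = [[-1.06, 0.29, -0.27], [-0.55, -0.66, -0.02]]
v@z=[[-0.27, 0.71],[0.34, -0.59]]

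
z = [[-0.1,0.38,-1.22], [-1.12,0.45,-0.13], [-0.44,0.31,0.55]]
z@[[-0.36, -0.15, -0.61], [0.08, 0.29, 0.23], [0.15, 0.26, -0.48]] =[[-0.12, -0.19, 0.73], [0.42, 0.26, 0.85], [0.27, 0.3, 0.08]]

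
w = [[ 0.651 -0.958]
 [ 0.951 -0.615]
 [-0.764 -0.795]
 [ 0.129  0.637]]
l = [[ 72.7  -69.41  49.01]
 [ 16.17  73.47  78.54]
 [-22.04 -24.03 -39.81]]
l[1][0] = 16.17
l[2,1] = -24.03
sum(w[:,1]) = -1.7309999999999999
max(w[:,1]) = 0.637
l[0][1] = -69.41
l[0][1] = -69.41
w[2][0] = -0.764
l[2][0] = -22.04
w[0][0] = 0.651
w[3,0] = 0.129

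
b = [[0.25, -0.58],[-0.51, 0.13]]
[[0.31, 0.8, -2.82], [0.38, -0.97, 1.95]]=b @ [[-0.98, 1.74, -2.90], [-0.96, -0.63, 3.61]]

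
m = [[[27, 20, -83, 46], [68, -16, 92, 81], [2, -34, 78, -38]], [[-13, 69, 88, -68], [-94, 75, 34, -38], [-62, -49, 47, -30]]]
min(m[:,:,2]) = -83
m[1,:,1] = [69, 75, -49]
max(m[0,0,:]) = 46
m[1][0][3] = -68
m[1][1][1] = 75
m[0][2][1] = -34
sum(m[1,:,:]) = -41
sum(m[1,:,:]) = -41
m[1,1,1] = 75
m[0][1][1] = -16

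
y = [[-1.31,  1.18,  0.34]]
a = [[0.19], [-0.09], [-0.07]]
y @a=[[-0.38]]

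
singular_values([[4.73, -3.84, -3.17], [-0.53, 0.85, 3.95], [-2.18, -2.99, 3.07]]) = [7.74, 4.63, 2.35]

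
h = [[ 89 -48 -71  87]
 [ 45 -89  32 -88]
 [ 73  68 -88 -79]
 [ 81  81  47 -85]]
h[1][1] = -89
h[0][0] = 89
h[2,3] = -79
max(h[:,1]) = 81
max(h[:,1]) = 81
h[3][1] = 81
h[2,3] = -79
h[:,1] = [-48, -89, 68, 81]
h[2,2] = -88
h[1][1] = -89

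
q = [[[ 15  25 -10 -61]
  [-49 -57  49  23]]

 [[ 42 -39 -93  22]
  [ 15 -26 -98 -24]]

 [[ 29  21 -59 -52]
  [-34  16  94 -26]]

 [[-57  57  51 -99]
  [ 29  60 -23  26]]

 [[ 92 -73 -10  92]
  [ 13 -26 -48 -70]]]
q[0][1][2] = 49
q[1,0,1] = -39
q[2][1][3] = -26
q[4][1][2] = -48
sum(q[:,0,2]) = -121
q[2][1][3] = -26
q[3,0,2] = 51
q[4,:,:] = [[92, -73, -10, 92], [13, -26, -48, -70]]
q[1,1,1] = -26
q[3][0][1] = 57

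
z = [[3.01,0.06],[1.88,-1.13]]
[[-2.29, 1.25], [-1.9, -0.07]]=z @ [[-0.77, 0.40], [0.4, 0.73]]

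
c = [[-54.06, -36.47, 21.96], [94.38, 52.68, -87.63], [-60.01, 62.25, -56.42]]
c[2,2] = -56.42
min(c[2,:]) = -60.01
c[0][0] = -54.06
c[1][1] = 52.68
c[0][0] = -54.06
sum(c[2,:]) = -54.18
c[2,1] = 62.25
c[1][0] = 94.38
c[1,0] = 94.38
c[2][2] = -56.42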